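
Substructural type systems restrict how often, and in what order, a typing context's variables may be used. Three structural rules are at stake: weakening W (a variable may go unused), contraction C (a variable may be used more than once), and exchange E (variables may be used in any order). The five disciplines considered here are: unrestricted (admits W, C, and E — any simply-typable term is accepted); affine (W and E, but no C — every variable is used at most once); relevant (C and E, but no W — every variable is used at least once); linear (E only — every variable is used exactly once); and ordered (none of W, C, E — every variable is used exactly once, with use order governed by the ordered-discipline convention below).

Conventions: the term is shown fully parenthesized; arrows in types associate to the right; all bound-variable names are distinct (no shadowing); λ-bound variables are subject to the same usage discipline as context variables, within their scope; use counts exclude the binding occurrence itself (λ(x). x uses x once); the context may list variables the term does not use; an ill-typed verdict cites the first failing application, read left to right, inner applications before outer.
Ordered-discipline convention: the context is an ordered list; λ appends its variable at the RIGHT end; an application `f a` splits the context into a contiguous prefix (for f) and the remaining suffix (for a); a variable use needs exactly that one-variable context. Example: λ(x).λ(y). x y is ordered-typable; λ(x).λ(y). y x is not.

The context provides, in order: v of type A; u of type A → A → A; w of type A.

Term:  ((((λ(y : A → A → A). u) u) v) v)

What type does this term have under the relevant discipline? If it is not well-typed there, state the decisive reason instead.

not well-typed under relevant — unused: w, y — weakening required
variable uses: v=2, u=2, w=0, y (bound)=0
uses in reading order: u, u, v, v
typing: well-typed at A
all disciplines: ordered ✗ | linear ✗ | affine ✗ | relevant ✗ | unrestricted ✓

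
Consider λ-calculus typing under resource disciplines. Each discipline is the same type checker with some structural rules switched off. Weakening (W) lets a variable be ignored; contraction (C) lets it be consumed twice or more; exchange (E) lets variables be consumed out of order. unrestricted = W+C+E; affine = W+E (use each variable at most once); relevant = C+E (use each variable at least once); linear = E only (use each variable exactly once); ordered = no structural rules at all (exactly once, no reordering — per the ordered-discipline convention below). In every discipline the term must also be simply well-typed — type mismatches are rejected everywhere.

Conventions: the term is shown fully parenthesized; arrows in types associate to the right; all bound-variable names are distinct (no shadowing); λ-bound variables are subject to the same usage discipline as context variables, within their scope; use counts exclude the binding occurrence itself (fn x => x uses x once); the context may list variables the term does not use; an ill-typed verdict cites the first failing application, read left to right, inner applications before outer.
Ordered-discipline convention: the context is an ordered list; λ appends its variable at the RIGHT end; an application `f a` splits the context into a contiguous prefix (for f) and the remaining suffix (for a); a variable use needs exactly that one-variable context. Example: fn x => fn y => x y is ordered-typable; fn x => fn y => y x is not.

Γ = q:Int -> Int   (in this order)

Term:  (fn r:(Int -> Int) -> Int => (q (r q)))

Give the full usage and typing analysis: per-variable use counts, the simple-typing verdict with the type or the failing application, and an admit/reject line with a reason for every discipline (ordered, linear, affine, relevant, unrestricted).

usage: q: 2; r (λ-bound): 1
order of uses: q, r, q
typing: well-typed — term : ((Int -> Int) -> Int) -> Int
ordered ✗ (q ×2 used more than once (contraction))
linear ✗ (q ×2 used more than once (contraction))
affine ✗ (q ×2 used more than once (contraction))
relevant ✓ (every one of q, r appears)
unrestricted ✓ (well-typed at ((Int -> Int) -> Int) -> Int; no restrictions here)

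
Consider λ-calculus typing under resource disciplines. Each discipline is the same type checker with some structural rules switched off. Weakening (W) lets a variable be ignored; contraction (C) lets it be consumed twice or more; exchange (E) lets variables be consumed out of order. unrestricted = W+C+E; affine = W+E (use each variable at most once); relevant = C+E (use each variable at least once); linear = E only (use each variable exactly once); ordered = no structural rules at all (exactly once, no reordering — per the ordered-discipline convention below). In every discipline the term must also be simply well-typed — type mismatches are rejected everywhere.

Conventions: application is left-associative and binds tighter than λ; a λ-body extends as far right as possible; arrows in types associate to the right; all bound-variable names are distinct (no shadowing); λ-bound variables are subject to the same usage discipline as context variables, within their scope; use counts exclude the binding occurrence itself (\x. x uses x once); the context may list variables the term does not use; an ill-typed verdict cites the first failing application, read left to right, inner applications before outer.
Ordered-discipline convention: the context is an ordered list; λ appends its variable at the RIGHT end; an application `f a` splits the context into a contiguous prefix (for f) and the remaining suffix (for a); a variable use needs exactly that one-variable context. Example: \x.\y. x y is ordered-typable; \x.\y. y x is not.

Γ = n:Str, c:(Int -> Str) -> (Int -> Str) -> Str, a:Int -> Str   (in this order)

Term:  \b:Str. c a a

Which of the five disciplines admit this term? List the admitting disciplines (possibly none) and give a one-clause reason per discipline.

accepted by: unrestricted
usage: n: 0, c: 1, a: 2, b [bound]: 0
uses in reading order: c, a, a
typing: the term checks, with type Str -> Str
ordered: ✗ — needs contraction — a ×2; n, b left unused
linear: ✗ — needs contraction — a ×2; n, b left unused
affine: ✗ — needs contraction — a ×2
relevant: ✗ — n, b left unused
unrestricted: ✓ — typability at Str -> Str is all that's needed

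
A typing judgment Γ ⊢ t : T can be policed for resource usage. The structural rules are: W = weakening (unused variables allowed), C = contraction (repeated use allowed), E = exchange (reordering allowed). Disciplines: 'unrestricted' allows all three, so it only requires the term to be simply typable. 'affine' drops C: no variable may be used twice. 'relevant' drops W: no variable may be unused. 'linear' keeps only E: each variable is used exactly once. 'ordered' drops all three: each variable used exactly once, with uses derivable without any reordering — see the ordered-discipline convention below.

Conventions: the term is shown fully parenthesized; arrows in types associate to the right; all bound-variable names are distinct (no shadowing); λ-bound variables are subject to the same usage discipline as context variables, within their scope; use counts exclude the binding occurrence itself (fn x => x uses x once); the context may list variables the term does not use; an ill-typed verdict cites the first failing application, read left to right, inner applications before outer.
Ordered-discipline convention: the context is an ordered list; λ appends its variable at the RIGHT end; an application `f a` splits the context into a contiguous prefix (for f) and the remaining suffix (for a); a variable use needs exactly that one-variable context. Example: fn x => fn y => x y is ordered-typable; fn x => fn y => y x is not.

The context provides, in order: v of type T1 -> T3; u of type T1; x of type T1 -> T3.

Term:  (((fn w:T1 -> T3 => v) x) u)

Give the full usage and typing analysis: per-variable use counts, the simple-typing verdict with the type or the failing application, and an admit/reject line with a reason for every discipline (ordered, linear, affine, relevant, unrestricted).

usage: v=1; u=1; x=1; w (λ-bound)=0
order of uses: v, x, u
typing: the term checks, with type T3
ordered: ✗, needs weakening: w unused
linear: ✗, needs weakening: w unused
affine: ✓, none of v, u, x, w used more than once
relevant: ✗, needs weakening: w unused
unrestricted: ✓, typability at T3 is all that's needed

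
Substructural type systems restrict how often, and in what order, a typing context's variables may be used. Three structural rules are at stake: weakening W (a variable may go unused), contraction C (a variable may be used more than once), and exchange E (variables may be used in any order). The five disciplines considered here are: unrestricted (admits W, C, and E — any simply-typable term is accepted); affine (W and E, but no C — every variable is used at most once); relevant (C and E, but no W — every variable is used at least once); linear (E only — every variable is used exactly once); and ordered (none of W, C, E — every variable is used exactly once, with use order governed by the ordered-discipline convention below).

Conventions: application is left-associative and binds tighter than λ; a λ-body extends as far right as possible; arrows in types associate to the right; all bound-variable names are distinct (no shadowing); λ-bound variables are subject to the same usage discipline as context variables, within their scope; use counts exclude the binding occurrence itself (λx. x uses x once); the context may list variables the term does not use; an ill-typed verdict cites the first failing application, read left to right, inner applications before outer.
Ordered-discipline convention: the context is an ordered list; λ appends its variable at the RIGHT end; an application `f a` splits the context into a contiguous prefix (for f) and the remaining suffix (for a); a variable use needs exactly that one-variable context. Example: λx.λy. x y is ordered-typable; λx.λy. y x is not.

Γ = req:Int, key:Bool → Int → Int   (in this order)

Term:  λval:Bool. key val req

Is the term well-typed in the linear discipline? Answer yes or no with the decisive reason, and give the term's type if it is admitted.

yes — exactly-once usage across req, key, val; term : Bool → Int
use counts: req: 1; key: 1; val (λ-bound): 1
use order (left to right): key, val, req
typing: ✓ — Bool → Int
across the five disciplines: ordered ✗, linear ✓, affine ✓, relevant ✓, unrestricted ✓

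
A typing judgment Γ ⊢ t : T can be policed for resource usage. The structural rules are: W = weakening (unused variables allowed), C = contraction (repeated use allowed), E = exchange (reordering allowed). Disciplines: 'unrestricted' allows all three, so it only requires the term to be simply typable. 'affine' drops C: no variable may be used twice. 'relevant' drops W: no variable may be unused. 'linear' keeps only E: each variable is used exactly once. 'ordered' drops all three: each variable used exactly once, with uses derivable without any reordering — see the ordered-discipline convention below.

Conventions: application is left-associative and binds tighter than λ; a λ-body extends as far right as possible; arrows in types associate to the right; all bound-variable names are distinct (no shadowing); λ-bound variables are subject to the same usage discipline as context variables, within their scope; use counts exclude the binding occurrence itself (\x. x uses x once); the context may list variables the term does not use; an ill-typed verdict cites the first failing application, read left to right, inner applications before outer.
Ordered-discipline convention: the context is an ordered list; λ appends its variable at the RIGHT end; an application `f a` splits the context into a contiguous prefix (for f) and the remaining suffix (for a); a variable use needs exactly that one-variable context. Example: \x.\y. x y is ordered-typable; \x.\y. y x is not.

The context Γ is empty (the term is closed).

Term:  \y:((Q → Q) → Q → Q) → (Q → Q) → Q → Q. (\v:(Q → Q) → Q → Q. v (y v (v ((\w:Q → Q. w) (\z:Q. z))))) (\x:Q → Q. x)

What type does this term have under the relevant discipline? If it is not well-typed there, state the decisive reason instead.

term : (((Q → Q) → Q → Q) → (Q → Q) → Q → Q) → Q → Q
use counts: y (λ-bound): 1×; v (λ-bound): 3×; w (λ-bound): 1×; z (λ-bound): 1×; x (λ-bound): 1×
order of uses: v, y, v, v, w, z, x
typing: well-typed at (((Q → Q) → Q → Q) → (Q → Q) → Q → Q) → Q → Q
per-discipline verdicts: ordered ✗ | linear ✗ | affine ✗ | relevant ✓ | unrestricted ✓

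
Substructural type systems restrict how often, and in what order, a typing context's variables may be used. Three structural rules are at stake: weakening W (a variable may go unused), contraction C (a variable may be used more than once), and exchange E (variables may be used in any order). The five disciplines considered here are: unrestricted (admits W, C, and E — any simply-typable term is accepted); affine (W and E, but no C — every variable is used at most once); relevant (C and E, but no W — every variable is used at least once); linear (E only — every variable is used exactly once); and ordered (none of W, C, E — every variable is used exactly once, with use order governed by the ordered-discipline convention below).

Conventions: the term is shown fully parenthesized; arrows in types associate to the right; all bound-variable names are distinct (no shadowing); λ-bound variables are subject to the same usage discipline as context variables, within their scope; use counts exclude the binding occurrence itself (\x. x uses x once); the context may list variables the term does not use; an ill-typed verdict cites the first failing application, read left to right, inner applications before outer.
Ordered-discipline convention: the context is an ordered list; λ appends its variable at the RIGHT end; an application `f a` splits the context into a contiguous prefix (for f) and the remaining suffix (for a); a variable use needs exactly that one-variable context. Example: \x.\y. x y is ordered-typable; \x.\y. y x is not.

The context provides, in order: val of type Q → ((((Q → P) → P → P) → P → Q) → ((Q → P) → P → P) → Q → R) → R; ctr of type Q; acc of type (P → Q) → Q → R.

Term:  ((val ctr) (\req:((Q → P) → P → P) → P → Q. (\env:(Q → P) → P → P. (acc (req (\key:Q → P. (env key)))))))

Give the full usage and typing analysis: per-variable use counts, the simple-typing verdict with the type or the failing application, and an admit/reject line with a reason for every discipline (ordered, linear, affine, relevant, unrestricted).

usage: val: 1, ctr: 1, acc: 1, req (λ-bound): 1, env (λ-bound): 1, key (λ-bound): 1
use order (left to right): val, ctr, acc, req, env, key
typing: ✓ — R
ordered: ✓ — val, ctr, acc, req, env, key once each; derivable with no W/C/E
linear: ✓ — val, ctr, acc, req, env, key: one use apiece
affine: ✓ — none of val, ctr, acc, req, env, key used more than once
relevant: ✓ — at least one use each (val, ctr, acc, req, env, key)
unrestricted: ✓ — type-checks (R) and nothing is barred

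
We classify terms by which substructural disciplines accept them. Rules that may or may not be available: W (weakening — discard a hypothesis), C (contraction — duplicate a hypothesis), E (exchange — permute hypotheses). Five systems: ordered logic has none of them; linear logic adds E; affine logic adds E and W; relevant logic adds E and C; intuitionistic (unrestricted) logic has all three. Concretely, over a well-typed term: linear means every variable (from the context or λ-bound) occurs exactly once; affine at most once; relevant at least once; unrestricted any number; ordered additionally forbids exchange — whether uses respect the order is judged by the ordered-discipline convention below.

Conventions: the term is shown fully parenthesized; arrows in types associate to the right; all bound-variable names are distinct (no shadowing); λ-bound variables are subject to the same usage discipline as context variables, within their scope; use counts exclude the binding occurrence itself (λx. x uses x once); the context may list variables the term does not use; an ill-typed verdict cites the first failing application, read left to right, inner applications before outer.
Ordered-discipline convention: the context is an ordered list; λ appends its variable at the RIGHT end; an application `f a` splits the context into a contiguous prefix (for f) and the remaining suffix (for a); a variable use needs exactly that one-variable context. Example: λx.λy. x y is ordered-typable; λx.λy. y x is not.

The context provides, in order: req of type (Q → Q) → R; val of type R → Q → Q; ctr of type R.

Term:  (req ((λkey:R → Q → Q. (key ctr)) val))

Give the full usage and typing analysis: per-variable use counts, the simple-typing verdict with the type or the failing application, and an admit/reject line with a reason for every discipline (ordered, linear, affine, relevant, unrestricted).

counts: req ×1, val ×1, ctr ×1, key [bound] ×1
uses in reading order: req, key, ctr, val
typing: the term checks, with type R
ordered: ✗ — no contiguous prefix/suffix split fits req, key, ctr, val
linear: ✓ — single use per variable (req, val, ctr, key)
affine: ✓ — none of req, val, ctr, key used more than once
relevant: ✓ — none of req, val, ctr, key goes unused
unrestricted: ✓ — typability at R is all that's needed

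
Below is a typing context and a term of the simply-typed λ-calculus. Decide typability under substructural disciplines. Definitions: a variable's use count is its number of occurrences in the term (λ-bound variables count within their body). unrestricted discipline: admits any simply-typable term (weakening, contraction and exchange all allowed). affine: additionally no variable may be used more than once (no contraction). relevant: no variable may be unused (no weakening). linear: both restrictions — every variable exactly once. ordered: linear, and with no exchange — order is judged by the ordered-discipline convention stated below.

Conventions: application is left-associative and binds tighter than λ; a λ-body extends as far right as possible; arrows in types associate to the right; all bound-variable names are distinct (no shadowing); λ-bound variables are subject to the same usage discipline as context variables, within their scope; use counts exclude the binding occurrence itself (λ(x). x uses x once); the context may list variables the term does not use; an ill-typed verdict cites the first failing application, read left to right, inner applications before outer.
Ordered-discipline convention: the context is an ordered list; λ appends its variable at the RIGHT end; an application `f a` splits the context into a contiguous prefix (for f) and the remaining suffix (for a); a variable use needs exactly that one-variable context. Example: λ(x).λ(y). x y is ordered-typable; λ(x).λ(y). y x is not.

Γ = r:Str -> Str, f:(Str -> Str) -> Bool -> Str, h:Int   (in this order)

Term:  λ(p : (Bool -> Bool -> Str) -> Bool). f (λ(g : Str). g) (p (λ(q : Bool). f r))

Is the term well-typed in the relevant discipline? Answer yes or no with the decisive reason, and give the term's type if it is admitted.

no — h, q never used (weakening)
use counts: r=1; f=2; h=0; p (λ-bound)=1; g (λ-bound)=1; q (λ-bound)=0
uses in reading order: f, g, p, f, r
typing: well-typed at ((Bool -> Bool -> Str) -> Bool) -> Str
across the five disciplines: ordered ✗; linear ✗; affine ✗; relevant ✗; unrestricted ✓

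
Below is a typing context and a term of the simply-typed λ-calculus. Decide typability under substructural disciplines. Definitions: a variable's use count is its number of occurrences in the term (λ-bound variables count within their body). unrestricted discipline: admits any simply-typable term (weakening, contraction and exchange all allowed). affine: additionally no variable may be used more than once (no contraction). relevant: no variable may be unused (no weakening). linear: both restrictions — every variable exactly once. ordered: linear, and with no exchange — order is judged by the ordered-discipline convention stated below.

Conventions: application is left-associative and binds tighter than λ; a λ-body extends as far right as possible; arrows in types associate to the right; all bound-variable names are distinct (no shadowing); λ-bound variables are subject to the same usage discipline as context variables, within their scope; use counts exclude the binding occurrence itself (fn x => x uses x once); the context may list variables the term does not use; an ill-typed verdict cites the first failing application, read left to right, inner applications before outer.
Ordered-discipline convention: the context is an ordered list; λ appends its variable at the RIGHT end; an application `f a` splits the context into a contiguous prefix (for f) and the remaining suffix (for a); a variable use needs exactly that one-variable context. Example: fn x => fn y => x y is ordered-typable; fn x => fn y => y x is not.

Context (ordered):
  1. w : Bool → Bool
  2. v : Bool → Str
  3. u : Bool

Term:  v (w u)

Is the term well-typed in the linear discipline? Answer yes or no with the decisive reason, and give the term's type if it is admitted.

yes — each of w, v, u used exactly once; term : Str
counts: w ×1, v ×1, u ×1
use order (left to right): v, w, u
typing: well-typed — term : Str
per-discipline verdicts: ordered ✗ · linear ✓ · affine ✓ · relevant ✓ · unrestricted ✓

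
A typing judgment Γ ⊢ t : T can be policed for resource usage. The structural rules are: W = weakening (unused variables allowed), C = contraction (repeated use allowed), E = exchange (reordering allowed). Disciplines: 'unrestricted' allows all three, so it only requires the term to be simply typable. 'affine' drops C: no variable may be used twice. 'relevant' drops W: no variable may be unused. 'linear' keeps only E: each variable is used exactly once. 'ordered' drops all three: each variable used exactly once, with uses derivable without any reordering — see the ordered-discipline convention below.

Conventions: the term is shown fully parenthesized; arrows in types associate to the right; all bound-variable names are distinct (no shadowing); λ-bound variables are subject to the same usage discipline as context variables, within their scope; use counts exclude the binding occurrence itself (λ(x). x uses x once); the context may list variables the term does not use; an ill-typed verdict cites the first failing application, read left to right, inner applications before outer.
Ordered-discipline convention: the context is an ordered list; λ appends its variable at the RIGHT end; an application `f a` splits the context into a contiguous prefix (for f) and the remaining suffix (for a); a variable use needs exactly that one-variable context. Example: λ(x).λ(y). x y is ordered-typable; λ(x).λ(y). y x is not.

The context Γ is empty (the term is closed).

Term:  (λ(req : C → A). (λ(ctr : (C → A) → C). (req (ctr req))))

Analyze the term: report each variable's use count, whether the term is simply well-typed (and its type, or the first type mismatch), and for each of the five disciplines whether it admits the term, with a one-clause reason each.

variable uses: req [bound] ×2, ctr [bound] ×1
uses in reading order: req, ctr, req
typing: well-typed at (C → A) → ((C → A) → C) → A
ordered: ✗, needs contraction — req ×2
linear: ✗, needs contraction — req ×2
affine: ✗, needs contraction — req ×2
relevant: ✓, at least one use each (req, ctr)
unrestricted: ✓, typability at (C → A) → ((C → A) → C) → A is all that's needed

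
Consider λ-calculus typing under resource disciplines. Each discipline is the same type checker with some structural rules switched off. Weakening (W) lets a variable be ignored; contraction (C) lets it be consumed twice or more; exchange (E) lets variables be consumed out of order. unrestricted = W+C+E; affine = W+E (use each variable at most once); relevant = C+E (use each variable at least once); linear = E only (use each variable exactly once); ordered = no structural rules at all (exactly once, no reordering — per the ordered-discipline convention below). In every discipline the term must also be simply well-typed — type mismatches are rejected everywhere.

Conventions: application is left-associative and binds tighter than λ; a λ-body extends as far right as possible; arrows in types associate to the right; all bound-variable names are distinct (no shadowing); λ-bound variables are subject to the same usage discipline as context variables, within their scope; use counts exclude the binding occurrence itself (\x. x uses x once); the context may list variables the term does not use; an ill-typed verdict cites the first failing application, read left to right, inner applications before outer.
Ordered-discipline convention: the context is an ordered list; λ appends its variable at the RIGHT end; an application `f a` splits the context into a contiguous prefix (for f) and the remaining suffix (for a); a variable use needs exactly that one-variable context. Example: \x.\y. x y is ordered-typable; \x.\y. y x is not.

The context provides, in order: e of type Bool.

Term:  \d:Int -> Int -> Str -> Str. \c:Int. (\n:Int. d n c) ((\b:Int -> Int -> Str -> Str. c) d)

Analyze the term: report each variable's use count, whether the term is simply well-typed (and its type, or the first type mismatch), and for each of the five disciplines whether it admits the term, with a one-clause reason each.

counts: e: 0, d (λ-bound): 2, c (λ-bound): 2, n (λ-bound): 1, b (λ-bound): 0
left-to-right use order: d, n, c, c, d
typing: well-typed at (Int -> Int -> Str -> Str) -> Int -> Str -> Str
ordered ✗ (uses contraction: d ×2, c ×2; e, b never used (weakening))
linear ✗ (uses contraction: d ×2, c ×2; e, b never used (weakening))
affine ✗ (uses contraction: d ×2, c ×2)
relevant ✗ (e, b never used (weakening))
unrestricted ✓ (type-checks ((Int -> Int -> Str -> Str) -> Int -> Str -> Str) and nothing is barred)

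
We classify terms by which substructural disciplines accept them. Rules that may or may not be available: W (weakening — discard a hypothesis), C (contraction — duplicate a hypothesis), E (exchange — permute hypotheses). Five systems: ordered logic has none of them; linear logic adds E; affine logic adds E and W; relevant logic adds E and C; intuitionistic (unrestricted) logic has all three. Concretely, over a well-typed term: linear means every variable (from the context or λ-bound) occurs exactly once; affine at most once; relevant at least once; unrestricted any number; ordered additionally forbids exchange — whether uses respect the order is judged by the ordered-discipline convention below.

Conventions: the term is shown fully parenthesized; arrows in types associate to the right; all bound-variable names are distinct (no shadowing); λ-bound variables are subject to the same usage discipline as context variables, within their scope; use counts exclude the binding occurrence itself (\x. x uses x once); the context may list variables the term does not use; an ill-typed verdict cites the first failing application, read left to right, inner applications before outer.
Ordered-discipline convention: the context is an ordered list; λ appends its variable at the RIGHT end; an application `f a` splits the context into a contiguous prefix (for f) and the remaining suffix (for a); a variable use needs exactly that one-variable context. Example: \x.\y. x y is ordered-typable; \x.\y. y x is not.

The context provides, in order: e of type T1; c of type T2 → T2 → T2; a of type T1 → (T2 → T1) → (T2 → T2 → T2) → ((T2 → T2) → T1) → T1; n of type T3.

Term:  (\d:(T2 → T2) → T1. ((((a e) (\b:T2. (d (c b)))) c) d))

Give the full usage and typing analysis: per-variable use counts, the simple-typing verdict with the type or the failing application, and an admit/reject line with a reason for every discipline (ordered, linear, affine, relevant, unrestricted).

use counts: e ×1; c ×2; a ×1; n ×0; d [bound] ×2; b [bound] ×1
use order (left to right): a, e, d, c, b, c, d
typing: the term checks, with type ((T2 → T2) → T1) → T1
ordered ✗ (repeated use of c ×2, d ×2; n never used (weakening))
linear ✗ (repeated use of c ×2, d ×2; n never used (weakening))
affine ✗ (repeated use of c ×2, d ×2)
relevant ✗ (n never used (weakening))
unrestricted ✓ (typability at ((T2 → T2) → T1) → T1 is all that's needed)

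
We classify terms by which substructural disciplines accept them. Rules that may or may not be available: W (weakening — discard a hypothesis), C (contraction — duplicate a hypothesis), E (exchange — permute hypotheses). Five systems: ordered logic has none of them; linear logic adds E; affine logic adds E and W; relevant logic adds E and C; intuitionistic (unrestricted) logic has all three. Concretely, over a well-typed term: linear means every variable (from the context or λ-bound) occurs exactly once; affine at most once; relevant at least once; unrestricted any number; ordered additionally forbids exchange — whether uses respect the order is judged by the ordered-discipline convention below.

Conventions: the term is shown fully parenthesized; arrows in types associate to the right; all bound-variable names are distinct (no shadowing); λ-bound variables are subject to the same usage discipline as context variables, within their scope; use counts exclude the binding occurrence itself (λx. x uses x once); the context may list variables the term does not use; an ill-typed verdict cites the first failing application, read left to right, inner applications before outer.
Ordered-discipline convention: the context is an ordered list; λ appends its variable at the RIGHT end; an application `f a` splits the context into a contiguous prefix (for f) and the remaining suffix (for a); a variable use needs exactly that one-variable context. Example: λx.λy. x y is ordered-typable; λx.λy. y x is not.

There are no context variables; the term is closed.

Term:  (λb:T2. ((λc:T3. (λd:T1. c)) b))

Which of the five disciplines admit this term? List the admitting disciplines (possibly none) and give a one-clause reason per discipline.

admitted in: none
use counts: b (λ-bound): 1×; c (λ-bound): 1×; d (λ-bound): 0×
uses in reading order: c, b
typing: ill-typed: an application expects T3 but receives T2
ordered ✗ (not simply typable)
linear ✗ (fails simple typing)
affine ✗ (a type mismatch blocks all five)
relevant ✗ (the type mismatch rejects it)
unrestricted ✗ (not simply typable)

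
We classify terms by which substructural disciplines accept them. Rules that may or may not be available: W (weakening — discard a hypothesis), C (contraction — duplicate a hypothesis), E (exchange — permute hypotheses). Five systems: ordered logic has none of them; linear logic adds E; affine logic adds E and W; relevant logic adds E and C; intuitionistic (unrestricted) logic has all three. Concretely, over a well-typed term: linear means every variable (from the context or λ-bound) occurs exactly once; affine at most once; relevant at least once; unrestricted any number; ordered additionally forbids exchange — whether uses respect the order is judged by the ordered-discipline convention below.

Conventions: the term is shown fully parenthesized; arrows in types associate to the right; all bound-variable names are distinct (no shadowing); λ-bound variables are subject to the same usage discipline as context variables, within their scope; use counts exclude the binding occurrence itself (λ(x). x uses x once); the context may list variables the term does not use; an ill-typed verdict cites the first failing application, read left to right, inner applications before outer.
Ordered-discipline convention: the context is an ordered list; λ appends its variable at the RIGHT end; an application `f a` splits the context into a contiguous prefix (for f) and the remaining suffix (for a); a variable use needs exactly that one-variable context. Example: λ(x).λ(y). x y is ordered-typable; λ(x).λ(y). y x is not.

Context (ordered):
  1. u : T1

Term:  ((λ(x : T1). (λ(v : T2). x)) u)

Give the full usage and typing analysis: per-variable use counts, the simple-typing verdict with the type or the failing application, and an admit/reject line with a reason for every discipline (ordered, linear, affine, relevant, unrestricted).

counts: u ×1, x (bound) ×1, v (bound) ×0
order of uses: x, u
typing: well-typed at T2 → T1
ordered: ✗, needs weakening: v unused
linear: ✗, needs weakening: v unused
affine: ✓, u, x, v: no repeats, contraction unneeded
relevant: ✗, needs weakening: v unused
unrestricted: ✓, well-typed at T2 → T1; no restrictions here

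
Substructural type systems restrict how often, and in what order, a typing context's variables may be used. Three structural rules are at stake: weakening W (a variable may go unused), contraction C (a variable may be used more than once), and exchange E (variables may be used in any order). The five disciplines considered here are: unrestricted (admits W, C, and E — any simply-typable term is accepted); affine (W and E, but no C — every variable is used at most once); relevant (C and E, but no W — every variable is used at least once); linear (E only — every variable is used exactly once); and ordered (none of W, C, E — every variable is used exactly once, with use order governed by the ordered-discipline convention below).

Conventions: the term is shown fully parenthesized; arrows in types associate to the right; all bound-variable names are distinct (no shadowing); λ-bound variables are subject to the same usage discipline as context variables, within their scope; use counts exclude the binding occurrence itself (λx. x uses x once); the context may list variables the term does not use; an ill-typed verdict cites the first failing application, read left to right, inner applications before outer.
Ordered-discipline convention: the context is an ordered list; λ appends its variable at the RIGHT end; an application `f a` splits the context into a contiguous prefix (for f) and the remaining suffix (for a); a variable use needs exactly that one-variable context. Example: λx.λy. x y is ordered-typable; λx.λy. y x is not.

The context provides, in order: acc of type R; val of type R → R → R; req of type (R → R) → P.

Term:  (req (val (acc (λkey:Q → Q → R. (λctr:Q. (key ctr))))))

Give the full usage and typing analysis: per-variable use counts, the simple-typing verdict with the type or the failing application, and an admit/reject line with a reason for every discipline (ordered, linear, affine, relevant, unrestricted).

usage: acc=1, val=1, req=1, key (λ-bound)=1, ctr (λ-bound)=1
uses in reading order: req, val, acc, key, ctr
typing: ill-typed: applying a non-function (R)
ordered: ✗ — a type mismatch blocks all five
linear: ✗ — the type mismatch rejects it
affine: ✗ — not simply typable
relevant: ✗ — fails simple typing
unrestricted: ✗ — a type mismatch blocks all five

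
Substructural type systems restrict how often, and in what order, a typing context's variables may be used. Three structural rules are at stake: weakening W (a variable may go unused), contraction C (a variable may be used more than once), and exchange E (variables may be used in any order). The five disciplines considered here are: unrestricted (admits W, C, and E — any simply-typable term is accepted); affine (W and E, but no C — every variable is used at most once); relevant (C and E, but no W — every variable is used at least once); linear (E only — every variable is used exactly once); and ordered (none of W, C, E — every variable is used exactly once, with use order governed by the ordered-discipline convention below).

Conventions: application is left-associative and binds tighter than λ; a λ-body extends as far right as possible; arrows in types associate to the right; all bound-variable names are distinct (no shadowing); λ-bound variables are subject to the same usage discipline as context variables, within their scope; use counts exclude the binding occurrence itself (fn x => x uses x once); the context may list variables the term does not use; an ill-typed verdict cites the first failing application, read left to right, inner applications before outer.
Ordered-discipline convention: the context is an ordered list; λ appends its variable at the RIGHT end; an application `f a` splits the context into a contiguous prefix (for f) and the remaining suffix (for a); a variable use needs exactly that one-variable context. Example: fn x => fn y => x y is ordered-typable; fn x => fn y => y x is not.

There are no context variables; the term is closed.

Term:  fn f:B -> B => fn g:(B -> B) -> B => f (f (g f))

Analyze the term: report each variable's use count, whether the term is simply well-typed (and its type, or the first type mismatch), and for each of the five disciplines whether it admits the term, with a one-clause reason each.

variable uses: f (λ-bound): 3; g (λ-bound): 1
order of uses: f, f, g, f
typing: the term checks, with type (B -> B) -> ((B -> B) -> B) -> B
ordered ✗ (uses contraction: f ×3)
linear ✗ (uses contraction: f ×3)
affine ✗ (uses contraction: f ×3)
relevant ✓ (every one of f, g appears)
unrestricted ✓ (typability at (B -> B) -> ((B -> B) -> B) -> B is all that's needed)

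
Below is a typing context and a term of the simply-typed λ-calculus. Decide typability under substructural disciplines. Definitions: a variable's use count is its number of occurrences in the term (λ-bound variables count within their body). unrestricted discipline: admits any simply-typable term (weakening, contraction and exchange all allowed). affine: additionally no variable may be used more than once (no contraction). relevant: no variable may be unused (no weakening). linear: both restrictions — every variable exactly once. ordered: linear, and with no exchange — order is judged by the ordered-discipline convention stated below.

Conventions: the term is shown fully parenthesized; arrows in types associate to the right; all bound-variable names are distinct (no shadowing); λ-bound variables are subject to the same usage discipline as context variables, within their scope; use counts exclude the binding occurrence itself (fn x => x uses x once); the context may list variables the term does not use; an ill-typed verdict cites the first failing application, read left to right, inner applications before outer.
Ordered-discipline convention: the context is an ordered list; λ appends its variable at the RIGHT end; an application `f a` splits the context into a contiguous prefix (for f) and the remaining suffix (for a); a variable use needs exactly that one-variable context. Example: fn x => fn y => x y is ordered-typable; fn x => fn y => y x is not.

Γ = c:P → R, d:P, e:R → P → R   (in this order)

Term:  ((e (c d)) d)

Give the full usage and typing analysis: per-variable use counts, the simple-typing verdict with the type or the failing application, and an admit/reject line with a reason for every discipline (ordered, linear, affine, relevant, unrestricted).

variable uses: c: 1×; d: 2×; e: 1×
order of uses: e, c, d, d
typing: the term checks, with type R
ordered: ✗ — repeated use of d ×2
linear: ✗ — repeated use of d ×2
affine: ✗ — repeated use of d ×2
relevant: ✓ — at least one use each (c, d, e)
unrestricted: ✓ — typability at R is all that's needed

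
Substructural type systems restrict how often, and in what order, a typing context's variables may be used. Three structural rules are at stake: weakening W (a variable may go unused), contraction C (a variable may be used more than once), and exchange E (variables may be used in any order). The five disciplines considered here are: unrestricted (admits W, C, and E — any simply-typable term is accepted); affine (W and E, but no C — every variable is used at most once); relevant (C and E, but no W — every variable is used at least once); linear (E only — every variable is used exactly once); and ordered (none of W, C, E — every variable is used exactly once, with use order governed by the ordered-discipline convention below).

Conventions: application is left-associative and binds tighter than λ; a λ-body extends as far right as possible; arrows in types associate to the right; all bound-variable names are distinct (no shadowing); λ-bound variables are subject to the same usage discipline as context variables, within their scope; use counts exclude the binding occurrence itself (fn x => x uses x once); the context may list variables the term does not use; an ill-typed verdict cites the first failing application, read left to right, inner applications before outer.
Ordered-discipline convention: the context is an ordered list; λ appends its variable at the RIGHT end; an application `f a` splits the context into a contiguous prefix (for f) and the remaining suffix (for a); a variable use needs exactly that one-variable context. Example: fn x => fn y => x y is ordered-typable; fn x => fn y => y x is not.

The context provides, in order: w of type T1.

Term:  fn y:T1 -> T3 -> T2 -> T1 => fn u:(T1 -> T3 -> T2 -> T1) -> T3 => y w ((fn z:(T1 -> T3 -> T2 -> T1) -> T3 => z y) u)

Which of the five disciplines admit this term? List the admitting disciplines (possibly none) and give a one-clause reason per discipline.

admitting disciplines: relevant, unrestricted
use counts: w: 1; y [bound]: 2; u [bound]: 1; z [bound]: 1
order of uses: y, w, z, y, u
typing: well-typed at (T1 -> T3 -> T2 -> T1) -> ((T1 -> T3 -> T2 -> T1) -> T3) -> T2 -> T1
ordered: ✗, uses contraction: y ×2
linear: ✗, uses contraction: y ×2
affine: ✗, uses contraction: y ×2
relevant: ✓, none of w, y, u, z goes unused
unrestricted: ✓, well-typed at (T1 -> T3 -> T2 -> T1) -> ((T1 -> T3 -> T2 -> T1) -> T3) -> T2 -> T1; no restrictions here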